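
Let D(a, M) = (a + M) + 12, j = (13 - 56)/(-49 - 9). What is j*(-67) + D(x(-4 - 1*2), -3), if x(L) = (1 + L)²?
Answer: -909/58 ≈ -15.672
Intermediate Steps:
j = 43/58 (j = -43/(-58) = -43*(-1/58) = 43/58 ≈ 0.74138)
D(a, M) = 12 + M + a (D(a, M) = (M + a) + 12 = 12 + M + a)
j*(-67) + D(x(-4 - 1*2), -3) = (43/58)*(-67) + (12 - 3 + (1 + (-4 - 1*2))²) = -2881/58 + (12 - 3 + (1 + (-4 - 2))²) = -2881/58 + (12 - 3 + (1 - 6)²) = -2881/58 + (12 - 3 + (-5)²) = -2881/58 + (12 - 3 + 25) = -2881/58 + 34 = -909/58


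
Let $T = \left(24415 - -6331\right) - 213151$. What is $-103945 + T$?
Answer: $-286350$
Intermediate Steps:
$T = -182405$ ($T = \left(24415 + 6331\right) - 213151 = 30746 - 213151 = -182405$)
$-103945 + T = -103945 - 182405 = -286350$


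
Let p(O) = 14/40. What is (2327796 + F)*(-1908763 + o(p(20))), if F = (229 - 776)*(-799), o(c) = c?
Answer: -105548810081797/20 ≈ -5.2774e+12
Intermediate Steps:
p(O) = 7/20 (p(O) = 14*(1/40) = 7/20)
F = 437053 (F = -547*(-799) = 437053)
(2327796 + F)*(-1908763 + o(p(20))) = (2327796 + 437053)*(-1908763 + 7/20) = 2764849*(-38175253/20) = -105548810081797/20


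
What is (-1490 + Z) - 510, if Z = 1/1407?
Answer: -2813999/1407 ≈ -2000.0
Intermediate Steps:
Z = 1/1407 ≈ 0.00071073
(-1490 + Z) - 510 = (-1490 + 1/1407) - 510 = -2096429/1407 - 510 = -2813999/1407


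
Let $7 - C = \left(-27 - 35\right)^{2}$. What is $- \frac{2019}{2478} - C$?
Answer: $\frac{3168689}{826} \approx 3836.2$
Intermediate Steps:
$C = -3837$ ($C = 7 - \left(-27 - 35\right)^{2} = 7 - \left(-62\right)^{2} = 7 - 3844 = -3837$)
$- \frac{2019}{2478} - C = - \frac{2019}{2478} - -3837 = \left(-2019\right) \frac{1}{2478} + 3837 = - \frac{673}{826} + 3837 = \frac{3168689}{826}$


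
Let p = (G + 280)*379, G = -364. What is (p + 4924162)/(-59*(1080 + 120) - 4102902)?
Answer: -2446163/2086851 ≈ -1.1722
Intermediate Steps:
p = -31836 (p = (-364 + 280)*379 = -84*379 = -31836)
(p + 4924162)/(-59*(1080 + 120) - 4102902) = (-31836 + 4924162)/(-59*(1080 + 120) - 4102902) = 4892326/(-59*1200 - 4102902) = 4892326/(-70800 - 4102902) = 4892326/(-4173702) = 4892326*(-1/4173702) = -2446163/2086851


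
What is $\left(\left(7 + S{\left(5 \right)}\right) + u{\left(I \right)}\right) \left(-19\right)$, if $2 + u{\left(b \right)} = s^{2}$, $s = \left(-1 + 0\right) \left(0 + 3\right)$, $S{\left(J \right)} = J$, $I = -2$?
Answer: $-361$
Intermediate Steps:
$s = -3$ ($s = \left(-1\right) 3 = -3$)
$u{\left(b \right)} = 7$ ($u{\left(b \right)} = -2 + \left(-3\right)^{2} = -2 + 9 = 7$)
$\left(\left(7 + S{\left(5 \right)}\right) + u{\left(I \right)}\right) \left(-19\right) = \left(\left(7 + 5\right) + 7\right) \left(-19\right) = \left(12 + 7\right) \left(-19\right) = 19 \left(-19\right) = -361$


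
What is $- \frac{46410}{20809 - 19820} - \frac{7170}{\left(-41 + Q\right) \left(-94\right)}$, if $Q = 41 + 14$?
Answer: $- \frac{26992215}{650762} \approx -41.478$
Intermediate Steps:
$Q = 55$
$- \frac{46410}{20809 - 19820} - \frac{7170}{\left(-41 + Q\right) \left(-94\right)} = - \frac{46410}{20809 - 19820} - \frac{7170}{\left(-41 + 55\right) \left(-94\right)} = - \frac{46410}{989} - \frac{7170}{14 \left(-94\right)} = \left(-46410\right) \frac{1}{989} - \frac{7170}{-1316} = - \frac{46410}{989} - - \frac{3585}{658} = - \frac{46410}{989} + \frac{3585}{658} = - \frac{26992215}{650762}$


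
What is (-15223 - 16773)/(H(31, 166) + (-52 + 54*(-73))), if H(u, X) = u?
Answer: 31996/3963 ≈ 8.0737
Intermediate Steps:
(-15223 - 16773)/(H(31, 166) + (-52 + 54*(-73))) = (-15223 - 16773)/(31 + (-52 + 54*(-73))) = -31996/(31 + (-52 - 3942)) = -31996/(31 - 3994) = -31996/(-3963) = -31996*(-1/3963) = 31996/3963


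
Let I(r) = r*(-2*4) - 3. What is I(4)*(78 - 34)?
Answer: -1540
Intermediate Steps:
I(r) = -3 - 8*r (I(r) = r*(-8) - 3 = -8*r - 3 = -3 - 8*r)
I(4)*(78 - 34) = (-3 - 8*4)*(78 - 34) = (-3 - 32)*44 = -35*44 = -1540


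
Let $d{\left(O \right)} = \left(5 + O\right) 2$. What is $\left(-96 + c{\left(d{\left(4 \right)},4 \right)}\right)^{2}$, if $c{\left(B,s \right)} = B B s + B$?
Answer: $1483524$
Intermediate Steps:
$d{\left(O \right)} = 10 + 2 O$
$c{\left(B,s \right)} = B + s B^{2}$ ($c{\left(B,s \right)} = B^{2} s + B = s B^{2} + B = B + s B^{2}$)
$\left(-96 + c{\left(d{\left(4 \right)},4 \right)}\right)^{2} = \left(-96 + \left(10 + 2 \cdot 4\right) \left(1 + \left(10 + 2 \cdot 4\right) 4\right)\right)^{2} = \left(-96 + \left(10 + 8\right) \left(1 + \left(10 + 8\right) 4\right)\right)^{2} = \left(-96 + 18 \left(1 + 18 \cdot 4\right)\right)^{2} = \left(-96 + 18 \left(1 + 72\right)\right)^{2} = \left(-96 + 18 \cdot 73\right)^{2} = \left(-96 + 1314\right)^{2} = 1218^{2} = 1483524$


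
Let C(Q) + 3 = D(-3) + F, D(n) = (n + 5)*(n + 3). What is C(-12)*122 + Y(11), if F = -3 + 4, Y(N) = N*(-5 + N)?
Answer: -178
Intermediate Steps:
D(n) = (3 + n)*(5 + n) (D(n) = (5 + n)*(3 + n) = (3 + n)*(5 + n))
F = 1
C(Q) = -2 (C(Q) = -3 + ((15 + (-3)² + 8*(-3)) + 1) = -3 + ((15 + 9 - 24) + 1) = -3 + (0 + 1) = -3 + 1 = -2)
C(-12)*122 + Y(11) = -2*122 + 11*(-5 + 11) = -244 + 11*6 = -244 + 66 = -178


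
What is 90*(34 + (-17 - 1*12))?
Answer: 450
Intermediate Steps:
90*(34 + (-17 - 1*12)) = 90*(34 + (-17 - 12)) = 90*(34 - 29) = 90*5 = 450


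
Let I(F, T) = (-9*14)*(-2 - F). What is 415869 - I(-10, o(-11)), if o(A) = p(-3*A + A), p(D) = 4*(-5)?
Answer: 416877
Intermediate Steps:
p(D) = -20
o(A) = -20
I(F, T) = 252 + 126*F (I(F, T) = -126*(-2 - F) = 252 + 126*F)
415869 - I(-10, o(-11)) = 415869 - (252 + 126*(-10)) = 415869 - (252 - 1260) = 415869 - 1*(-1008) = 415869 + 1008 = 416877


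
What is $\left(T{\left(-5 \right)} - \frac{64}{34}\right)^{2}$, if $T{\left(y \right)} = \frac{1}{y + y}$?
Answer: $\frac{113569}{28900} \approx 3.9297$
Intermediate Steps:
$T{\left(y \right)} = \frac{1}{2 y}$
$\left(T{\left(-5 \right)} - \frac{64}{34}\right)^{2} = \left(\frac{1}{2 \left(-5\right)} - \frac{64}{34}\right)^{2} = \left(\frac{1}{2} \left(- \frac{1}{5}\right) - \frac{32}{17}\right)^{2} = \left(- \frac{1}{10} - \frac{32}{17}\right)^{2} = \left(- \frac{337}{170}\right)^{2} = \frac{113569}{28900}$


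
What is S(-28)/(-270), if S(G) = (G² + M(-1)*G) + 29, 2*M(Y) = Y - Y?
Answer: -271/90 ≈ -3.0111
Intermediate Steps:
M(Y) = 0 (M(Y) = (Y - Y)/2 = (½)*0 = 0)
S(G) = 29 + G² (S(G) = (G² + 0*G) + 29 = (G² + 0) + 29 = G² + 29 = 29 + G²)
S(-28)/(-270) = (29 + (-28)²)/(-270) = (29 + 784)*(-1/270) = 813*(-1/270) = -271/90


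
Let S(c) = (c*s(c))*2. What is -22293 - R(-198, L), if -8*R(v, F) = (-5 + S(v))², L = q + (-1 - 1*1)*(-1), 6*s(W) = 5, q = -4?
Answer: -66119/8 ≈ -8264.9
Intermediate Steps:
s(W) = ⅚ (s(W) = (⅙)*5 = ⅚)
S(c) = 5*c/3 (S(c) = (c*(⅚))*2 = (5*c/6)*2 = 5*c/3)
L = -2 (L = -4 + (-1 - 1*1)*(-1) = -4 + (-1 - 1)*(-1) = -4 - 2*(-1) = -4 + 2 = -2)
R(v, F) = -(-5 + 5*v/3)²/8
-22293 - R(-198, L) = -22293 - (-25)*(-3 - 198)²/72 = -22293 - (-25)*(-201)²/72 = -22293 - (-25)*40401/72 = -22293 - 1*(-112225/8) = -22293 + 112225/8 = -66119/8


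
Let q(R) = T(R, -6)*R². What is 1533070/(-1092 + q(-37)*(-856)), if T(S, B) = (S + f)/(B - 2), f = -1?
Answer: -766535/2783723 ≈ -0.27536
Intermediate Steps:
T(S, B) = (-1 + S)/(-2 + B) (T(S, B) = (S - 1)/(B - 2) = (-1 + S)/(-2 + B))
q(R) = R²*(⅛ - R/8) (q(R) = ((-1 + R)/(-2 - 6))*R² = ((-1 + R)/(-8))*R² = (-(-1 + R)/8)*R² = (⅛ - R/8)*R² = R²*(⅛ - R/8))
1533070/(-1092 + q(-37)*(-856)) = 1533070/(-1092 + ((⅛)*(-37)²*(1 - 1*(-37)))*(-856)) = 1533070/(-1092 + ((⅛)*1369*(1 + 37))*(-856)) = 1533070/(-1092 + ((⅛)*1369*38)*(-856)) = 1533070/(-1092 + (26011/4)*(-856)) = 1533070/(-1092 - 5566354) = 1533070/(-5567446) = 1533070*(-1/5567446) = -766535/2783723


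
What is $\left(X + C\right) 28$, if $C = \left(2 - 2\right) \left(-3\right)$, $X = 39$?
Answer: $1092$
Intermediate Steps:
$C = 0$ ($C = 0 \left(-3\right) = 0$)
$\left(X + C\right) 28 = \left(39 + 0\right) 28 = 39 \cdot 28 = 1092$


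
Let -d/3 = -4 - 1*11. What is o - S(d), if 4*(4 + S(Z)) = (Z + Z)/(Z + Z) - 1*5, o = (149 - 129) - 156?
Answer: -131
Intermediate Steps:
o = -136 (o = 20 - 156 = -136)
d = 45 (d = -3*(-4 - 1*11) = -3*(-4 - 11) = -3*(-15) = 45)
S(Z) = -5 (S(Z) = -4 + ((Z + Z)/(Z + Z) - 1*5)/4 = -4 + ((2*Z)/((2*Z)) - 5)/4 = -4 + ((2*Z)*(1/(2*Z)) - 5)/4 = -4 + (1 - 5)/4 = -4 + (1/4)*(-4) = -4 - 1 = -5)
o - S(d) = -136 - 1*(-5) = -136 + 5 = -131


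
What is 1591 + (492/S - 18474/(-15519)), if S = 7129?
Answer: 58719847845/36878317 ≈ 1592.3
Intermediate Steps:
1591 + (492/S - 18474/(-15519)) = 1591 + (492/7129 - 18474/(-15519)) = 1591 + (492*(1/7129) - 18474*(-1/15519)) = 1591 + (492/7129 + 6158/5173) = 1591 + 46445498/36878317 = 58719847845/36878317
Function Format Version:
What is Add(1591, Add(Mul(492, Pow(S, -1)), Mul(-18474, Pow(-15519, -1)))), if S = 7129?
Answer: Rational(58719847845, 36878317) ≈ 1592.3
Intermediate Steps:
Add(1591, Add(Mul(492, Pow(S, -1)), Mul(-18474, Pow(-15519, -1)))) = Add(1591, Add(Mul(492, Pow(7129, -1)), Mul(-18474, Pow(-15519, -1)))) = Add(1591, Add(Mul(492, Rational(1, 7129)), Mul(-18474, Rational(-1, 15519)))) = Add(1591, Add(Rational(492, 7129), Rational(6158, 5173))) = Add(1591, Rational(46445498, 36878317)) = Rational(58719847845, 36878317)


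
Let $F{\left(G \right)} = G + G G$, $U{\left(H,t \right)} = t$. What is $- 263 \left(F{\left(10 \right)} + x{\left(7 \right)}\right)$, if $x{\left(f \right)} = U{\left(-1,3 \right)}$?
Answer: $-29719$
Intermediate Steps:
$x{\left(f \right)} = 3$
$F{\left(G \right)} = G + G^{2}$
$- 263 \left(F{\left(10 \right)} + x{\left(7 \right)}\right) = - 263 \left(10 \left(1 + 10\right) + 3\right) = - 263 \left(10 \cdot 11 + 3\right) = - 263 \left(110 + 3\right) = \left(-263\right) 113 = -29719$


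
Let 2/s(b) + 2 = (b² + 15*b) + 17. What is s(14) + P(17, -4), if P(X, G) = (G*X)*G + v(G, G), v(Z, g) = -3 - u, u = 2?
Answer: 112409/421 ≈ 267.00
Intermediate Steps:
v(Z, g) = -5 (v(Z, g) = -3 - 1*2 = -3 - 2 = -5)
P(X, G) = -5 + X*G² (P(X, G) = (G*X)*G - 5 = X*G² - 5 = -5 + X*G²)
s(b) = 2/(15 + b² + 15*b) (s(b) = 2/(-2 + ((b² + 15*b) + 17)) = 2/(-2 + (17 + b² + 15*b)) = 2/(15 + b² + 15*b))
s(14) + P(17, -4) = 2/(15 + 14² + 15*14) + (-5 + 17*(-4)²) = 2/(15 + 196 + 210) + (-5 + 17*16) = 2/421 + (-5 + 272) = 2*(1/421) + 267 = 2/421 + 267 = 112409/421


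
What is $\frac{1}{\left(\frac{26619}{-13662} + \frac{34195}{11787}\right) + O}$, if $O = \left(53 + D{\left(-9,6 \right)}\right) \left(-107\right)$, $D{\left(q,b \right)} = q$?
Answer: $- \frac{17892666}{84221625535} \approx -0.00021245$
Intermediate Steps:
$O = -4708$ ($O = \left(53 - 9\right) \left(-107\right) = 44 \left(-107\right) = -4708$)
$\frac{1}{\left(\frac{26619}{-13662} + \frac{34195}{11787}\right) + O} = \frac{1}{\left(\frac{26619}{-13662} + \frac{34195}{11787}\right) - 4708} = \frac{1}{\left(26619 \left(- \frac{1}{13662}\right) + 34195 \cdot \frac{1}{11787}\right) - 4708} = \frac{1}{\left(- \frac{8873}{4554} + \frac{34195}{11787}\right) - 4708} = \frac{1}{\frac{17045993}{17892666} - 4708} = \frac{1}{- \frac{84221625535}{17892666}} = - \frac{17892666}{84221625535}$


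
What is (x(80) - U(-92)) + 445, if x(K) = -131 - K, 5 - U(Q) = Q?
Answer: 137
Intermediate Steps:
U(Q) = 5 - Q
(x(80) - U(-92)) + 445 = ((-131 - 1*80) - (5 - 1*(-92))) + 445 = ((-131 - 80) - (5 + 92)) + 445 = (-211 - 1*97) + 445 = (-211 - 97) + 445 = -308 + 445 = 137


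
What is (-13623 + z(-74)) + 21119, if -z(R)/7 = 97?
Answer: 6817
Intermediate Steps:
z(R) = -679 (z(R) = -7*97 = -679)
(-13623 + z(-74)) + 21119 = (-13623 - 679) + 21119 = -14302 + 21119 = 6817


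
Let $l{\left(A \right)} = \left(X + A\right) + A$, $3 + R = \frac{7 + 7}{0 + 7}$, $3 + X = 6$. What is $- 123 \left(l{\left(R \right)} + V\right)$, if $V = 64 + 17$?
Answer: $-10086$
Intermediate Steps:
$X = 3$ ($X = -3 + 6 = 3$)
$R = -1$ ($R = -3 + \frac{7 + 7}{0 + 7} = -3 + \frac{14}{7} = -3 + 14 \cdot \frac{1}{7} = -3 + 2 = -1$)
$l{\left(A \right)} = 3 + 2 A$ ($l{\left(A \right)} = \left(3 + A\right) + A = 3 + 2 A$)
$V = 81$
$- 123 \left(l{\left(R \right)} + V\right) = - 123 \left(\left(3 + 2 \left(-1\right)\right) + 81\right) = - 123 \left(\left(3 - 2\right) + 81\right) = - 123 \left(1 + 81\right) = \left(-123\right) 82 = -10086$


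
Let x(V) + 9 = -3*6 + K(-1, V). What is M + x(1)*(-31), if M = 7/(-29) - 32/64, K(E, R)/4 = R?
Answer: 41311/58 ≈ 712.26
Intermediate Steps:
K(E, R) = 4*R
x(V) = -27 + 4*V (x(V) = -9 + (-3*6 + 4*V) = -9 + (-18 + 4*V) = -27 + 4*V)
M = -43/58 (M = 7*(-1/29) - 32*1/64 = -7/29 - ½ = -43/58 ≈ -0.74138)
M + x(1)*(-31) = -43/58 + (-27 + 4*1)*(-31) = -43/58 + (-27 + 4)*(-31) = -43/58 - 23*(-31) = -43/58 + 713 = 41311/58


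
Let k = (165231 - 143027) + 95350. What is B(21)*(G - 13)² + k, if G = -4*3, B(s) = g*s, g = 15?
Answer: 314429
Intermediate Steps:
B(s) = 15*s
G = -12
k = 117554 (k = 22204 + 95350 = 117554)
B(21)*(G - 13)² + k = (15*21)*(-12 - 13)² + 117554 = 315*(-25)² + 117554 = 315*625 + 117554 = 196875 + 117554 = 314429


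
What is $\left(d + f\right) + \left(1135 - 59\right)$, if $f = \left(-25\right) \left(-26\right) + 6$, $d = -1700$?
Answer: $32$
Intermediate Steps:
$f = 656$ ($f = 650 + 6 = 656$)
$\left(d + f\right) + \left(1135 - 59\right) = \left(-1700 + 656\right) + \left(1135 - 59\right) = -1044 + \left(1135 - 59\right) = -1044 + 1076 = 32$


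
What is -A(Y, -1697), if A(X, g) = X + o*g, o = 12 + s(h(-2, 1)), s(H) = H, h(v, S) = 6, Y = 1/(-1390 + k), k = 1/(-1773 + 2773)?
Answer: 42458910454/1389999 ≈ 30546.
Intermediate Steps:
k = 1/1000 ≈ 0.0010000
Y = -1000/1389999 (Y = 1/(-1390 + 1/1000) = 1/(-1389999/1000) = -1000/1389999 ≈ -0.00071943)
o = 18 (o = 12 + 6 = 18)
A(X, g) = X + 18*g
-A(Y, -1697) = -(-1000/1389999 + 18*(-1697)) = -(-1000/1389999 - 30546) = -1*(-42458910454/1389999) = 42458910454/1389999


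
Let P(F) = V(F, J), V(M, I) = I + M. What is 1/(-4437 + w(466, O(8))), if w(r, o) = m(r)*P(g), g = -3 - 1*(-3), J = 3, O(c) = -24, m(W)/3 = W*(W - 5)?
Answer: 1/1928997 ≈ 5.1840e-7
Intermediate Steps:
m(W) = 3*W*(-5 + W) (m(W) = 3*(W*(W - 5)) = 3*(W*(-5 + W)) = 3*W*(-5 + W))
g = 0 (g = -3 + 3 = 0)
P(F) = 3 + F
w(r, o) = 9*r*(-5 + r) (w(r, o) = (3*r*(-5 + r))*(3 + 0) = (3*r*(-5 + r))*3 = 9*r*(-5 + r))
1/(-4437 + w(466, O(8))) = 1/(-4437 + 9*466*(-5 + 466)) = 1/(-4437 + 9*466*461) = 1/(-4437 + 1933434) = 1/1928997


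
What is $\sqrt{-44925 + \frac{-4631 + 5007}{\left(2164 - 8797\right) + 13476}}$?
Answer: $\frac{i \sqrt{2103684633357}}{6843} \approx 211.96 i$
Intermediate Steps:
$\sqrt{-44925 + \frac{-4631 + 5007}{\left(2164 - 8797\right) + 13476}} = \sqrt{-44925 + \frac{376}{-6633 + 13476}} = \sqrt{-44925 + \frac{376}{6843}} = \sqrt{- \frac{307421399}{6843}} = \frac{i \sqrt{2103684633357}}{6843}$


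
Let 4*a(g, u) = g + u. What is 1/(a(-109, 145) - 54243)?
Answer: -1/54234 ≈ -1.8439e-5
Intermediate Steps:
a(g, u) = g/4 + u/4 (a(g, u) = (g + u)/4 = g/4 + u/4)
1/(a(-109, 145) - 54243) = 1/(((¼)*(-109) + (¼)*145) - 54243) = 1/((-109/4 + 145/4) - 54243) = 1/(9 - 54243) = 1/(-54234) = -1/54234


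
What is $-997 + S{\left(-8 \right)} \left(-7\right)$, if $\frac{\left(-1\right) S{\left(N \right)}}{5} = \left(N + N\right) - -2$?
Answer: $-1487$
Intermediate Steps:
$S{\left(N \right)} = -10 - 10 N$ ($S{\left(N \right)} = - 5 \left(\left(N + N\right) - -2\right) = - 5 \left(2 N + 2\right) = - 5 \left(2 + 2 N\right) = -10 - 10 N$)
$-997 + S{\left(-8 \right)} \left(-7\right) = -997 + \left(-10 - -80\right) \left(-7\right) = -997 + \left(-10 + 80\right) \left(-7\right) = -997 + 70 \left(-7\right) = -997 - 490 = -1487$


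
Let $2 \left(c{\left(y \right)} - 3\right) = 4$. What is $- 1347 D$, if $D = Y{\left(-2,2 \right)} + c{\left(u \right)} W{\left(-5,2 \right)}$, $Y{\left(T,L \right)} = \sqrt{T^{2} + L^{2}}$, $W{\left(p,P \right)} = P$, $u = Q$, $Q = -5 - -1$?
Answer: $-13470 - 2694 \sqrt{2} \approx -17280.0$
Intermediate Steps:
$Q = -4$ ($Q = -5 + 1 = -4$)
$u = -4$
$c{\left(y \right)} = 5$ ($c{\left(y \right)} = 3 + \frac{1}{2} \cdot 4 = 3 + 2 = 5$)
$Y{\left(T,L \right)} = \sqrt{L^{2} + T^{2}}$
$D = 10 + 2 \sqrt{2}$ ($D = \sqrt{2^{2} + \left(-2\right)^{2}} + 5 \cdot 2 = \sqrt{4 + 4} + 10 = \sqrt{8} + 10 = 2 \sqrt{2} + 10 = 10 + 2 \sqrt{2} \approx 12.828$)
$- 1347 D = - 1347 \left(10 + 2 \sqrt{2}\right) = -13470 - 2694 \sqrt{2}$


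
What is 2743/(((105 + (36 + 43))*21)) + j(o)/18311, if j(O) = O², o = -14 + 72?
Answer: 63225569/70753704 ≈ 0.89360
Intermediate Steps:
o = 58
2743/(((105 + (36 + 43))*21)) + j(o)/18311 = 2743/(((105 + (36 + 43))*21)) + 58²/18311 = 2743/(((105 + 79)*21)) + 3364*(1/18311) = 2743/((184*21)) + 3364/18311 = 2743/3864 + 3364/18311 = 63225569/70753704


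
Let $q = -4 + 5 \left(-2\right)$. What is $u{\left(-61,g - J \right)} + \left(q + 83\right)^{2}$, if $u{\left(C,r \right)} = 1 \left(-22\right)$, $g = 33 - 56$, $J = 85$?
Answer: $4739$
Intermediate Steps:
$g = -23$
$q = -14$ ($q = -4 - 10 = -14$)
$u{\left(C,r \right)} = -22$
$u{\left(-61,g - J \right)} + \left(q + 83\right)^{2} = -22 + \left(-14 + 83\right)^{2} = -22 + 69^{2} = -22 + 4761 = 4739$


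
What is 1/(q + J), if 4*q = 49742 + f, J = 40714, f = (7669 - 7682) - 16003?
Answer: 2/98291 ≈ 2.0348e-5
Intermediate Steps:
f = -16016 (f = -13 - 16003 = -16016)
q = 16863/2 (q = (49742 - 16016)/4 = (¼)*33726 = 16863/2 ≈ 8431.5)
1/(q + J) = 1/(16863/2 + 40714) = 1/(98291/2) = 2/98291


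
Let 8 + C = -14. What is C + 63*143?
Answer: 8987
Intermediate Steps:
C = -22 (C = -8 - 14 = -22)
C + 63*143 = -22 + 63*143 = -22 + 9009 = 8987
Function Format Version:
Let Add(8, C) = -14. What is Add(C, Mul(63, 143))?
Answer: 8987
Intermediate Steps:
C = -22 (C = Add(-8, -14) = -22)
Add(C, Mul(63, 143)) = Add(-22, Mul(63, 143)) = Add(-22, 9009) = 8987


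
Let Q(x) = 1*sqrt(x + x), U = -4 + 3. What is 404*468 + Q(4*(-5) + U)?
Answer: 189072 + I*sqrt(42) ≈ 1.8907e+5 + 6.4807*I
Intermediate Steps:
U = -1
Q(x) = sqrt(2)*sqrt(x) (Q(x) = 1*sqrt(2*x) = 1*(sqrt(2)*sqrt(x)) = sqrt(2)*sqrt(x))
404*468 + Q(4*(-5) + U) = 404*468 + sqrt(2)*sqrt(4*(-5) - 1) = 189072 + sqrt(2)*sqrt(-20 - 1) = 189072 + sqrt(2)*sqrt(-21) = 189072 + sqrt(2)*(I*sqrt(21)) = 189072 + I*sqrt(42)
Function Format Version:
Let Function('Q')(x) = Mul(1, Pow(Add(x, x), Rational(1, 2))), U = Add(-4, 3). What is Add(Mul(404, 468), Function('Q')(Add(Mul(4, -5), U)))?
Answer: Add(189072, Mul(I, Pow(42, Rational(1, 2)))) ≈ Add(1.8907e+5, Mul(6.4807, I))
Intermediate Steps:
U = -1
Function('Q')(x) = Mul(Pow(2, Rational(1, 2)), Pow(x, Rational(1, 2))) (Function('Q')(x) = Mul(1, Pow(Mul(2, x), Rational(1, 2))) = Mul(1, Mul(Pow(2, Rational(1, 2)), Pow(x, Rational(1, 2)))) = Mul(Pow(2, Rational(1, 2)), Pow(x, Rational(1, 2))))
Add(Mul(404, 468), Function('Q')(Add(Mul(4, -5), U))) = Add(Mul(404, 468), Mul(Pow(2, Rational(1, 2)), Pow(Add(Mul(4, -5), -1), Rational(1, 2)))) = Add(189072, Mul(Pow(2, Rational(1, 2)), Pow(Add(-20, -1), Rational(1, 2)))) = Add(189072, Mul(Pow(2, Rational(1, 2)), Pow(-21, Rational(1, 2)))) = Add(189072, Mul(Pow(2, Rational(1, 2)), Mul(I, Pow(21, Rational(1, 2))))) = Add(189072, Mul(I, Pow(42, Rational(1, 2))))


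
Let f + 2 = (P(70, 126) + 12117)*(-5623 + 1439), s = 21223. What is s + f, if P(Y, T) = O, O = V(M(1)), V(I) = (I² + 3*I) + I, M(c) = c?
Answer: -50697227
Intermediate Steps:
V(I) = I² + 4*I
O = 5 (O = 1*(4 + 1) = 1*5 = 5)
P(Y, T) = 5
f = -50718450 (f = -2 + (5 + 12117)*(-5623 + 1439) = -2 + 12122*(-4184) = -2 - 50718448 = -50718450)
s + f = 21223 - 50718450 = -50697227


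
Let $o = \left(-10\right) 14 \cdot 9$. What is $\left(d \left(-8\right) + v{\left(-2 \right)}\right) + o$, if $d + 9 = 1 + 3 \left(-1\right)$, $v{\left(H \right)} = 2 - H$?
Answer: $-1168$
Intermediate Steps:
$d = -11$ ($d = -9 + \left(1 + 3 \left(-1\right)\right) = -9 + \left(1 - 3\right) = -9 - 2 = -11$)
$o = -1260$ ($o = \left(-140\right) 9 = -1260$)
$\left(d \left(-8\right) + v{\left(-2 \right)}\right) + o = \left(\left(-11\right) \left(-8\right) + \left(2 - -2\right)\right) - 1260 = \left(88 + \left(2 + 2\right)\right) - 1260 = \left(88 + 4\right) - 1260 = 92 - 1260 = -1168$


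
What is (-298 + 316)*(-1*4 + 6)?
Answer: 36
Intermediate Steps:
(-298 + 316)*(-1*4 + 6) = 18*(-4 + 6) = 18*2 = 36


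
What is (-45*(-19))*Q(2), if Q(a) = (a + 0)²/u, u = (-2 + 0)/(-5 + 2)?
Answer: 5130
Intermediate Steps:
u = ⅔ (u = -2/(-3) = -2*(-⅓) = ⅔ ≈ 0.66667)
Q(a) = 3*a²/2 (Q(a) = (a + 0)²/(⅔) = a²*(3/2) = 3*a²/2)
(-45*(-19))*Q(2) = (-45*(-19))*((3/2)*2²) = 855*((3/2)*4) = 855*6 = 5130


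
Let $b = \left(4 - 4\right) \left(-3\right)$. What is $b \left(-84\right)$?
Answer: $0$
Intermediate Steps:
$b = 0$ ($b = 0 \left(-3\right) = 0$)
$b \left(-84\right) = 0 \left(-84\right) = 0$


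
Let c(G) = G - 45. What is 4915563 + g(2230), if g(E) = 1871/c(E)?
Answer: 10740507026/2185 ≈ 4.9156e+6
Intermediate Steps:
c(G) = -45 + G
g(E) = 1871/(-45 + E)
4915563 + g(2230) = 4915563 + 1871/(-45 + 2230) = 4915563 + 1871/2185 = 10740507026/2185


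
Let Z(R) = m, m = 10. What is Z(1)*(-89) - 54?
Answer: -944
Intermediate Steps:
Z(R) = 10
Z(1)*(-89) - 54 = 10*(-89) - 54 = -890 - 54 = -944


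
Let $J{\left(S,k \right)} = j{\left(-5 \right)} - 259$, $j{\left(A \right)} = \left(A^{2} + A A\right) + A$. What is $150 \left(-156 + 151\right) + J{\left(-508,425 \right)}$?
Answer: $-964$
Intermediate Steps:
$j{\left(A \right)} = A + 2 A^{2}$ ($j{\left(A \right)} = \left(A^{2} + A^{2}\right) + A = 2 A^{2} + A = A + 2 A^{2}$)
$J{\left(S,k \right)} = -214$ ($J{\left(S,k \right)} = - 5 \left(1 + 2 \left(-5\right)\right) - 259 = - 5 \left(1 - 10\right) - 259 = \left(-5\right) \left(-9\right) - 259 = 45 - 259 = -214$)
$150 \left(-156 + 151\right) + J{\left(-508,425 \right)} = 150 \left(-156 + 151\right) - 214 = 150 \left(-5\right) - 214 = -750 - 214 = -964$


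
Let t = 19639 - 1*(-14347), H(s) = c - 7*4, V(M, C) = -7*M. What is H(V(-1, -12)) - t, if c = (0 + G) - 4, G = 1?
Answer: -34017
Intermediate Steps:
c = -3 (c = (0 + 1) - 4 = 1 - 4 = -3)
H(s) = -31 (H(s) = -3 - 7*4 = -3 - 28 = -31)
t = 33986 (t = 19639 + 14347 = 33986)
H(V(-1, -12)) - t = -31 - 1*33986 = -31 - 33986 = -34017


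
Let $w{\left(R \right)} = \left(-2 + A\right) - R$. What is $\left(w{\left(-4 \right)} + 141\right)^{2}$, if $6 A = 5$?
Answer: $\frac{744769}{36} \approx 20688.0$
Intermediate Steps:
$A = \frac{5}{6}$ ($A = \frac{1}{6} \cdot 5 = \frac{5}{6} \approx 0.83333$)
$w{\left(R \right)} = - \frac{7}{6} - R$ ($w{\left(R \right)} = \left(-2 + \frac{5}{6}\right) - R = - \frac{7}{6} - R$)
$\left(w{\left(-4 \right)} + 141\right)^{2} = \left(\left(- \frac{7}{6} - -4\right) + 141\right)^{2} = \left(\left(- \frac{7}{6} + 4\right) + 141\right)^{2} = \left(\frac{17}{6} + 141\right)^{2} = \left(\frac{863}{6}\right)^{2} = \frac{744769}{36}$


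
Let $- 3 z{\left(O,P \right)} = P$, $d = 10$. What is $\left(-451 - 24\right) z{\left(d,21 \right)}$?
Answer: $3325$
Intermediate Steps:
$z{\left(O,P \right)} = - \frac{P}{3}$
$\left(-451 - 24\right) z{\left(d,21 \right)} = \left(-451 - 24\right) \left(\left(- \frac{1}{3}\right) 21\right) = \left(-475\right) \left(-7\right) = 3325$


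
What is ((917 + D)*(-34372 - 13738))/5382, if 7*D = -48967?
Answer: 1023492140/18837 ≈ 54334.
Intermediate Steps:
D = -48967/7 (D = (1/7)*(-48967) = -48967/7 ≈ -6995.3)
((917 + D)*(-34372 - 13738))/5382 = ((917 - 48967/7)*(-34372 - 13738))/5382 = -42548/7*(-48110)*(1/5382) = (2046984280/7)*(1/5382) = 1023492140/18837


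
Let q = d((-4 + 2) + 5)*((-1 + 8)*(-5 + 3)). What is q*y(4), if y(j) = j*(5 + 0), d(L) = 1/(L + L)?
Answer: -140/3 ≈ -46.667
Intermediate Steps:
d(L) = 1/(2*L)
y(j) = 5*j (y(j) = j*5 = 5*j)
q = -7/3 (q = (1/(2*((-4 + 2) + 5)))*((-1 + 8)*(-5 + 3)) = (1/(2*(-2 + 5)))*(7*(-2)) = ((1/2)/3)*(-14) = ((1/2)*(1/3))*(-14) = (1/6)*(-14) = -7/3 ≈ -2.3333)
q*y(4) = -35*4/3 = -7/3*20 = -140/3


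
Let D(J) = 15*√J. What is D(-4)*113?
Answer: 3390*I ≈ 3390.0*I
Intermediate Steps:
D(-4)*113 = (15*√(-4))*113 = (15*(2*I))*113 = (30*I)*113 = 3390*I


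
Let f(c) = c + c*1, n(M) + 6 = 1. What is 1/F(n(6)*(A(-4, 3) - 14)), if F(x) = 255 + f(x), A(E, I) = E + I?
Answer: 1/405 ≈ 0.0024691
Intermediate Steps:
n(M) = -5 (n(M) = -6 + 1 = -5)
f(c) = 2*c (f(c) = c + c = 2*c)
F(x) = 255 + 2*x
1/F(n(6)*(A(-4, 3) - 14)) = 1/(255 + 2*(-5*((-4 + 3) - 14))) = 1/(255 + 2*(-5*(-1 - 14))) = 1/(255 + 2*(-5*(-15))) = 1/(255 + 2*75) = 1/(255 + 150) = 1/405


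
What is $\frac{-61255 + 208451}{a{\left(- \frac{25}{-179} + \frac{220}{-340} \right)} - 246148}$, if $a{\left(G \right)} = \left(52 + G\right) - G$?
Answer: $- \frac{36799}{61524} \approx -0.59812$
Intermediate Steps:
$a{\left(G \right)} = 52$
$\frac{-61255 + 208451}{a{\left(- \frac{25}{-179} + \frac{220}{-340} \right)} - 246148} = \frac{-61255 + 208451}{52 - 246148} = \frac{147196}{-246096} = 147196 \left(- \frac{1}{246096}\right) = - \frac{36799}{61524}$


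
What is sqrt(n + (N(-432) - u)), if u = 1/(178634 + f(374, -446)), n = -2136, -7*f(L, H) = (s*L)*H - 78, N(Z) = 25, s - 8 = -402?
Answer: I*sqrt(2193547712399952945)/32235130 ≈ 45.946*I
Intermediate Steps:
s = -394 (s = 8 - 402 = -394)
f(L, H) = 78/7 + 394*H*L/7 (f(L, H) = -((-394*L)*H - 78)/7 = -(-394*H*L - 78)/7 = -(-78 - 394*H*L)/7 = 78/7 + 394*H*L/7)
u = -7/64470260 (u = 1/(178634 + (78/7 + (394/7)*(-446)*374)) = 1/(178634 + (78/7 - 65720776/7)) = 1/(178634 - 65720698/7) = 1/(-64470260/7) = -7/64470260 ≈ -1.0858e-7)
sqrt(n + (N(-432) - u)) = sqrt(-2136 + (25 - 1*(-7/64470260))) = sqrt(-2136 + (25 + 7/64470260)) = sqrt(-2136 + 1611756507/64470260) = sqrt(-136096718853/64470260) = I*sqrt(2193547712399952945)/32235130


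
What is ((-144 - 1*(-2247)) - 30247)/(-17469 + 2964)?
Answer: 28144/14505 ≈ 1.9403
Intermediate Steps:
((-144 - 1*(-2247)) - 30247)/(-17469 + 2964) = ((-144 + 2247) - 30247)/(-14505) = (2103 - 30247)*(-1/14505) = -28144*(-1/14505) = 28144/14505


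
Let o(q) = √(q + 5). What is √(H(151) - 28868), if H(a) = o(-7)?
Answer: √(-28868 + I*√2) ≈ 0.0042 + 169.91*I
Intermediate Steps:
o(q) = √(5 + q)
H(a) = I*√2 (H(a) = √(5 - 7) = √(-2) = I*√2)
√(H(151) - 28868) = √(I*√2 - 28868) = √(-28868 + I*√2)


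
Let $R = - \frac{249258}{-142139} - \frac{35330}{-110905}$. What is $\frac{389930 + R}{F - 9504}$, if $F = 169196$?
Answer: $\frac{614686025097371}{251737283805514} \approx 2.4418$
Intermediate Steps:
$R = \frac{6533145872}{3152785159}$ ($R = \left(-249258\right) \left(- \frac{1}{142139}\right) - - \frac{7066}{22181} = \frac{249258}{142139} + \frac{7066}{22181} = \frac{6533145872}{3152785159} \approx 2.0722$)
$\frac{389930 + R}{F - 9504} = \frac{389930 + \frac{6533145872}{3152785159}}{169196 - 9504} = \frac{1229372050194742}{3152785159 \cdot 159692} = \frac{1229372050194742}{3152785159} \cdot \frac{1}{159692} = \frac{614686025097371}{251737283805514}$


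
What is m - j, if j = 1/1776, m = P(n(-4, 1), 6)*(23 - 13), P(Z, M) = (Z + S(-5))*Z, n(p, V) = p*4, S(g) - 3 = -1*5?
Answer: 5114879/1776 ≈ 2880.0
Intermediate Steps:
S(g) = -2 (S(g) = 3 - 1*5 = 3 - 5 = -2)
n(p, V) = 4*p
P(Z, M) = Z*(-2 + Z) (P(Z, M) = (Z - 2)*Z = (-2 + Z)*Z = Z*(-2 + Z))
m = 2880 (m = ((4*(-4))*(-2 + 4*(-4)))*(23 - 13) = -16*(-2 - 16)*10 = -16*(-18)*10 = 288*10 = 2880)
j = 1/1776 ≈ 0.00056306
m - j = 2880 - 1*1/1776 = 2880 - 1/1776 = 5114879/1776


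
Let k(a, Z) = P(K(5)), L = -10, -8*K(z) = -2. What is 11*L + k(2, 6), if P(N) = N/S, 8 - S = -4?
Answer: -5279/48 ≈ -109.98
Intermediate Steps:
S = 12 (S = 8 - 1*(-4) = 8 + 4 = 12)
K(z) = 1/4 (K(z) = -1/8*(-2) = 1/4)
P(N) = N/12
k(a, Z) = 1/48 (k(a, Z) = (1/12)*(1/4) = 1/48)
11*L + k(2, 6) = 11*(-10) + 1/48 = -110 + 1/48 = -5279/48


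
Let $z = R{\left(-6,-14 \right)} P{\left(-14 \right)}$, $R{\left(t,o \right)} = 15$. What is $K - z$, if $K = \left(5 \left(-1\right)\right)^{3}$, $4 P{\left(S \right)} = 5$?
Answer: $- \frac{575}{4} \approx -143.75$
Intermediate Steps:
$P{\left(S \right)} = \frac{5}{4}$ ($P{\left(S \right)} = \frac{1}{4} \cdot 5 = \frac{5}{4}$)
$z = \frac{75}{4}$ ($z = 15 \cdot \frac{5}{4} = \frac{75}{4} \approx 18.75$)
$K = -125$ ($K = \left(-5\right)^{3} = -125$)
$K - z = -125 - \frac{75}{4} = - \frac{575}{4}$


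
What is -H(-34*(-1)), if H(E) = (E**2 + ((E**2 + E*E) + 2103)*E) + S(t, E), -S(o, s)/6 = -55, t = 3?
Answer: -151596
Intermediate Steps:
S(o, s) = 330 (S(o, s) = -6*(-55) = 330)
H(E) = 330 + E**2 + E*(2103 + 2*E**2) (H(E) = (E**2 + ((E**2 + E*E) + 2103)*E) + 330 = (E**2 + ((E**2 + E**2) + 2103)*E) + 330 = (E**2 + (2*E**2 + 2103)*E) + 330 = (E**2 + (2103 + 2*E**2)*E) + 330 = (E**2 + E*(2103 + 2*E**2)) + 330 = 330 + E**2 + E*(2103 + 2*E**2))
-H(-34*(-1)) = -(330 + (-34*(-1))**2 + 2*(-34*(-1))**3 + 2103*(-34*(-1))) = -(330 + 34**2 + 2*34**3 + 2103*34) = -(330 + 1156 + 2*39304 + 71502) = -(330 + 1156 + 78608 + 71502) = -1*151596 = -151596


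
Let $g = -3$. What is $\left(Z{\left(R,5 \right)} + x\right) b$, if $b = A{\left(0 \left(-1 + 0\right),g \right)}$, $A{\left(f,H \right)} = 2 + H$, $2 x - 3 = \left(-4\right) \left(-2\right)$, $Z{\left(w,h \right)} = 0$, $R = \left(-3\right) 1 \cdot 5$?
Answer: $- \frac{11}{2} \approx -5.5$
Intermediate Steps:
$R = -15$ ($R = \left(-3\right) 5 = -15$)
$x = \frac{11}{2}$ ($x = \frac{3}{2} + \frac{\left(-4\right) \left(-2\right)}{2} = \frac{3}{2} + \frac{1}{2} \cdot 8 = \frac{3}{2} + 4 = \frac{11}{2} \approx 5.5$)
$b = -1$ ($b = 2 - 3 = -1$)
$\left(Z{\left(R,5 \right)} + x\right) b = \left(0 + \frac{11}{2}\right) \left(-1\right) = \frac{11}{2} \left(-1\right) = - \frac{11}{2}$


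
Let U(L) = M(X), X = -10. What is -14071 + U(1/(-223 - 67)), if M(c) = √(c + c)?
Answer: -14071 + 2*I*√5 ≈ -14071.0 + 4.4721*I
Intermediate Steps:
M(c) = √2*√c (M(c) = √(2*c) = √2*√c)
U(L) = 2*I*√5 (U(L) = √2*√(-10) = √2*(I*√10) = 2*I*√5)
-14071 + U(1/(-223 - 67)) = -14071 + 2*I*√5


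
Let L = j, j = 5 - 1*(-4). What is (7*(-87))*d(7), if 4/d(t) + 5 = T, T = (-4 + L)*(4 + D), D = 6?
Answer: -812/15 ≈ -54.133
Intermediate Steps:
j = 9 (j = 5 + 4 = 9)
L = 9
T = 50 (T = (-4 + 9)*(4 + 6) = 5*10 = 50)
d(t) = 4/45 (d(t) = 4/(-5 + 50) = 4/45)
(7*(-87))*d(7) = (7*(-87))*(4/45) = -609*4/45 = -812/15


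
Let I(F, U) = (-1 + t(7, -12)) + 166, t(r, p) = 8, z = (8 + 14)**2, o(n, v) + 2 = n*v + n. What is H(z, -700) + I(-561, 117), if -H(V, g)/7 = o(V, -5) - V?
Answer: 17127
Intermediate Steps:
o(n, v) = -2 + n + n*v (o(n, v) = -2 + (n*v + n) = -2 + (n + n*v) = -2 + n + n*v)
z = 484 (z = 22**2 = 484)
H(V, g) = 14 + 35*V (H(V, g) = -7*((-2 + V + V*(-5)) - V) = -7*((-2 + V - 5*V) - V) = -7*((-2 - 4*V) - V) = -7*(-2 - 5*V) = 14 + 35*V)
I(F, U) = 173 (I(F, U) = (-1 + 8) + 166 = 7 + 166 = 173)
H(z, -700) + I(-561, 117) = (14 + 35*484) + 173 = (14 + 16940) + 173 = 16954 + 173 = 17127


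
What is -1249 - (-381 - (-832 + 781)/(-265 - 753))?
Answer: -883573/1018 ≈ -867.95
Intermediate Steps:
-1249 - (-381 - (-832 + 781)/(-265 - 753)) = -1249 - (-381 - (-51)/(-1018)) = -1249 - (-381 - (-51)*(-1)/1018) = -1249 - (-381 - 1*51/1018) = -1249 - (-381 - 51/1018) = -1249 - 1*(-387909/1018) = -1249 + 387909/1018 = -883573/1018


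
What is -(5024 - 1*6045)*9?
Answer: 9189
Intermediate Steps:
-(5024 - 1*6045)*9 = -(5024 - 6045)*9 = -1*(-1021)*9 = 1021*9 = 9189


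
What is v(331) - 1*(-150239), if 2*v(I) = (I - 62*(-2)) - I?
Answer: 150301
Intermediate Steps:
v(I) = 62 (v(I) = ((I - 62*(-2)) - I)/2 = ((I + 124) - I)/2 = ((124 + I) - I)/2 = (1/2)*124 = 62)
v(331) - 1*(-150239) = 62 - 1*(-150239) = 62 + 150239 = 150301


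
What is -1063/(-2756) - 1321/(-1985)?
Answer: 5750731/5470660 ≈ 1.0512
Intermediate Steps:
-1063/(-2756) - 1321/(-1985) = -1063*(-1/2756) - 1321*(-1/1985) = 1063/2756 + 1321/1985 = 5750731/5470660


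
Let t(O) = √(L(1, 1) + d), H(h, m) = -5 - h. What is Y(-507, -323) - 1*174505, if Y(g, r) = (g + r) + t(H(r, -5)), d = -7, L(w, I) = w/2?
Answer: -175335 + I*√26/2 ≈ -1.7534e+5 + 2.5495*I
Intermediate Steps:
L(w, I) = w/2 (L(w, I) = w*(½) = w/2)
t(O) = I*√26/2 (t(O) = √((½)*1 - 7) = √(½ - 7) = √(-13/2) = I*√26/2)
Y(g, r) = g + r + I*√26/2 (Y(g, r) = (g + r) + I*√26/2 = g + r + I*√26/2)
Y(-507, -323) - 1*174505 = (-507 - 323 + I*√26/2) - 1*174505 = (-830 + I*√26/2) - 174505 = -175335 + I*√26/2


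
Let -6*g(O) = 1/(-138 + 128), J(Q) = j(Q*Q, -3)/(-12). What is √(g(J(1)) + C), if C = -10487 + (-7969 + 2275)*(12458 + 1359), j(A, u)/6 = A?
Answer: I*√70816036485/30 ≈ 8870.4*I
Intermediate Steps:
j(A, u) = 6*A
J(Q) = -Q²/2 (J(Q) = (6*(Q*Q))/(-12) = (6*Q²)*(-1/12) = -Q²/2)
g(O) = 1/60 (g(O) = -1/(6*(-138 + 128)) = -⅙/(-10) = -⅙*(-⅒) = 1/60)
C = -78684485 (C = -10487 - 5694*13817 = -10487 - 78673998 = -78684485)
√(g(J(1)) + C) = √(1/60 - 78684485) = √(-4721069099/60) = I*√70816036485/30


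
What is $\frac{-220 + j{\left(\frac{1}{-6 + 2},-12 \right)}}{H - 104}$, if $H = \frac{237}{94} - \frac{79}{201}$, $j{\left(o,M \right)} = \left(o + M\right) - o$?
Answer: $\frac{4383408}{1924765} \approx 2.2774$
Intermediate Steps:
$j{\left(o,M \right)} = M$ ($j{\left(o,M \right)} = \left(M + o\right) - o = M$)
$H = \frac{40211}{18894}$ ($H = 237 \cdot \frac{1}{94} - \frac{79}{201} = \frac{237}{94} - \frac{79}{201} = \frac{40211}{18894} \approx 2.1282$)
$\frac{-220 + j{\left(\frac{1}{-6 + 2},-12 \right)}}{H - 104} = \frac{-220 - 12}{\frac{40211}{18894} - 104} = - \frac{232}{- \frac{1924765}{18894}} = \left(-232\right) \left(- \frac{18894}{1924765}\right) = \frac{4383408}{1924765}$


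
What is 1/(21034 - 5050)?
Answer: 1/15984 ≈ 6.2563e-5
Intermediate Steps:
1/(21034 - 5050) = 1/15984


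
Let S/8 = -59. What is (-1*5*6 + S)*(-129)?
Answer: 64758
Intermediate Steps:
S = -472 (S = 8*(-59) = -472)
(-1*5*6 + S)*(-129) = (-1*5*6 - 472)*(-129) = (-5*6 - 472)*(-129) = (-30 - 472)*(-129) = -502*(-129) = 64758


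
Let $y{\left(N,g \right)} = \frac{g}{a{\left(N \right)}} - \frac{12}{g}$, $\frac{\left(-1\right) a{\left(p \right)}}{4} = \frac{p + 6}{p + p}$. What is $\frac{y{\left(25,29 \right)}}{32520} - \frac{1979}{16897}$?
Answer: $- \frac{116081860633}{987983811120} \approx -0.11749$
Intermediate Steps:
$a{\left(p \right)} = - \frac{2 \left(6 + p\right)}{p}$ ($a{\left(p \right)} = - 4 \frac{p + 6}{p + p} = - 4 \frac{6 + p}{2 p} = - \frac{2 \left(6 + p\right)}{p}$)
$y{\left(N,g \right)} = - \frac{12}{g} + \frac{g}{-2 - \frac{12}{N}}$ ($y{\left(N,g \right)} = \frac{g}{-2 - \frac{12}{N}} - \frac{12}{g} = - \frac{12}{g} + \frac{g}{-2 - \frac{12}{N}}$)
$\frac{y{\left(25,29 \right)}}{32520} - \frac{1979}{16897} = \frac{\frac{1}{2} \cdot \frac{1}{29} \frac{1}{6 + 25} \left(-144 - 600 - 25 \cdot 29^{2}\right)}{32520} - \frac{1979}{16897} = \frac{1}{2} \cdot \frac{1}{29} \cdot \frac{1}{31} \left(-144 - 600 - 25 \cdot 841\right) \frac{1}{32520} - \frac{1979}{16897} = \frac{1}{2} \cdot \frac{1}{29} \cdot \frac{1}{31} \left(-144 - 600 - 21025\right) \frac{1}{32520} - \frac{1979}{16897} = \frac{1}{2} \cdot \frac{1}{29} \cdot \frac{1}{31} \left(-21769\right) \frac{1}{32520} - \frac{1979}{16897} = \left(- \frac{21769}{1798}\right) \frac{1}{32520} - \frac{1979}{16897} = - \frac{21769}{58470960} - \frac{1979}{16897} = - \frac{116081860633}{987983811120}$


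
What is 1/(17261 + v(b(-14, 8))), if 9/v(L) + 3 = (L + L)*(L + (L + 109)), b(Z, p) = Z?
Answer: 757/13066574 ≈ 5.7934e-5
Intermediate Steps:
v(L) = 9/(-3 + 2*L*(109 + 2*L)) (v(L) = 9/(-3 + (L + L)*(L + (L + 109))) = 9/(-3 + (2*L)*(L + (109 + L))) = 9/(-3 + (2*L)*(109 + 2*L)) = 9/(-3 + 2*L*(109 + 2*L)))
1/(17261 + v(b(-14, 8))) = 1/(17261 + 9/(-3 + 4*(-14)² + 218*(-14))) = 1/(17261 + 9/(-3 + 4*196 - 3052)) = 1/(17261 + 9/(-3 + 784 - 3052)) = 1/(17261 + 9/(-2271)) = 1/(17261 + 9*(-1/2271)) = 1/(17261 - 3/757) = 1/(13066574/757) = 757/13066574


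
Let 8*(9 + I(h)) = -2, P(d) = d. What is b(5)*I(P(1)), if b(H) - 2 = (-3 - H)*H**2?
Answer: 3663/2 ≈ 1831.5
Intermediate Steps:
I(h) = -37/4 (I(h) = -9 + (1/8)*(-2) = -9 - 1/4 = -37/4)
b(H) = 2 + H**2*(-3 - H) (b(H) = 2 + (-3 - H)*H**2 = 2 + H**2*(-3 - H))
b(5)*I(P(1)) = (2 - 1*5**3 - 3*5**2)*(-37/4) = (2 - 1*125 - 3*25)*(-37/4) = (2 - 125 - 75)*(-37/4) = -198*(-37/4) = 3663/2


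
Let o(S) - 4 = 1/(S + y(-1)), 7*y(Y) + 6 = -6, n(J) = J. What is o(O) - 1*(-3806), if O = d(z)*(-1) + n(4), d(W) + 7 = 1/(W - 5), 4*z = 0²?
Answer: 1264955/332 ≈ 3810.1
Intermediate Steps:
y(Y) = -12/7 (y(Y) = -6/7 + (⅐)*(-6) = -6/7 - 6/7 = -12/7)
z = 0 (z = (¼)*0² = (¼)*0 = 0)
d(W) = -7 + 1/(-5 + W) (d(W) = -7 + 1/(W - 5) = -7 + 1/(-5 + W))
O = 56/5 (O = ((36 - 7*0)/(-5 + 0))*(-1) + 4 = ((36 + 0)/(-5))*(-1) + 4 = -⅕*36*(-1) + 4 = -36/5*(-1) + 4 = 36/5 + 4 = 56/5 ≈ 11.200)
o(S) = 4 + 1/(-12/7 + S) (o(S) = 4 + 1/(S - 12/7) = 4 + 1/(-12/7 + S))
o(O) - 1*(-3806) = (-41 + 28*(56/5))/(-12 + 7*(56/5)) - 1*(-3806) = (-41 + 1568/5)/(-12 + 392/5) + 3806 = (1363/5)/(332/5) + 3806 = (5/332)*(1363/5) + 3806 = 1363/332 + 3806 = 1264955/332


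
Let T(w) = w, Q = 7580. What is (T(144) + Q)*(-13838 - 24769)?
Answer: -298200468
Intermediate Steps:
(T(144) + Q)*(-13838 - 24769) = (144 + 7580)*(-13838 - 24769) = 7724*(-38607) = -298200468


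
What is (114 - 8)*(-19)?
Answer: -2014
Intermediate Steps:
(114 - 8)*(-19) = 106*(-19) = -2014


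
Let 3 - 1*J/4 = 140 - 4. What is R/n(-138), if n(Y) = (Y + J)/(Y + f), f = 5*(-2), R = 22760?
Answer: 336848/67 ≈ 5027.6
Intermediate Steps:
J = -532 (J = 12 - 4*(140 - 4) = 12 - 4*136 = 12 - 544 = -532)
f = -10
n(Y) = (-532 + Y)/(-10 + Y) (n(Y) = (Y - 532)/(Y - 10) = (-532 + Y)/(-10 + Y))
R/n(-138) = 22760/(((-532 - 138)/(-10 - 138))) = 22760/((-670/(-148))) = 22760/((-1/148*(-670))) = 22760/(335/74) = 22760*(74/335) = 336848/67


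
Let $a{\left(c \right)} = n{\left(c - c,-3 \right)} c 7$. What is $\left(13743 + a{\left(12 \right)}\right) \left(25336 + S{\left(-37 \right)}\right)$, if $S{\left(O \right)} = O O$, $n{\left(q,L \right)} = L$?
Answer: $360277155$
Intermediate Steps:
$S{\left(O \right)} = O^{2}$
$a{\left(c \right)} = - 21 c$ ($a{\left(c \right)} = - 3 c 7 = - 21 c$)
$\left(13743 + a{\left(12 \right)}\right) \left(25336 + S{\left(-37 \right)}\right) = \left(13743 - 252\right) \left(25336 + \left(-37\right)^{2}\right) = \left(13743 - 252\right) \left(25336 + 1369\right) = 13491 \cdot 26705 = 360277155$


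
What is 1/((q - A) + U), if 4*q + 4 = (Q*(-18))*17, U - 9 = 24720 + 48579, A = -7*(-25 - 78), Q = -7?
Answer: 2/146243 ≈ 1.3676e-5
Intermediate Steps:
A = 721 (A = -7*(-103) = 721)
U = 73308 (U = 9 + (24720 + 48579) = 9 + 73299 = 73308)
q = 1069/2 (q = -1 + (-7*(-18)*17)/4 = -1 + (126*17)/4 = -1 + (¼)*2142 = -1 + 1071/2 = 1069/2 ≈ 534.50)
1/((q - A) + U) = 1/((1069/2 - 1*721) + 73308) = 1/((1069/2 - 721) + 73308) = 1/(-373/2 + 73308) = 1/(146243/2) = 2/146243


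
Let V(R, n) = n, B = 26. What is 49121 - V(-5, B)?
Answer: 49095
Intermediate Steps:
49121 - V(-5, B) = 49121 - 1*26 = 49121 - 26 = 49095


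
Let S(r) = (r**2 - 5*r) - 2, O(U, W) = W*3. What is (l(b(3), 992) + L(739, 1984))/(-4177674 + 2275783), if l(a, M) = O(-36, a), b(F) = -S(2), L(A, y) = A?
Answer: -763/1901891 ≈ -0.00040118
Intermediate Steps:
O(U, W) = 3*W
S(r) = -2 + r**2 - 5*r
b(F) = 8 (b(F) = -(-2 + 2**2 - 5*2) = -(-2 + 4 - 10) = -1*(-8) = 8)
l(a, M) = 3*a
(l(b(3), 992) + L(739, 1984))/(-4177674 + 2275783) = (3*8 + 739)/(-4177674 + 2275783) = (24 + 739)/(-1901891) = 763*(-1/1901891) = -763/1901891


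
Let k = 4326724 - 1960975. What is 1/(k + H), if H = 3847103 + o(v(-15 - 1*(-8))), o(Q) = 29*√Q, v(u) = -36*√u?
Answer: 1/(6212852 + 174*7^(¼)*√(-I)) ≈ 1.6095e-7 + 5.2e-12*I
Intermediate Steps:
k = 2365749
H = 3847103 + 174*7^(¼)*√(-I) (H = 3847103 + 29*√(-36*√(-15 - 1*(-8))) = 3847103 + 29*√(-36*√(-15 + 8)) = 3847103 + 29*√(-36*I*√7) = 3847103 + 29*(6*7^(¼)*√(-I)) = 3847103 + 174*7^(¼)*√(-I) ≈ 3.8473e+6 - 200.13*I)
1/(k + H) = 1/(2365749 + (3847103 + 174*7^(¼)*√(-I))) = 1/(6212852 + 174*7^(¼)*√(-I))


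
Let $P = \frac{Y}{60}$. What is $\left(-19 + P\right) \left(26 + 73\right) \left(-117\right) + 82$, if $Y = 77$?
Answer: $\frac{4105883}{20} \approx 2.0529 \cdot 10^{5}$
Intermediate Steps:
$P = \frac{77}{60} \approx 1.2833$
$\left(-19 + P\right) \left(26 + 73\right) \left(-117\right) + 82 = \left(-19 + \frac{77}{60}\right) \left(26 + 73\right) \left(-117\right) + 82 = \left(- \frac{1063}{60}\right) 99 \left(-117\right) + 82 = \left(- \frac{35079}{20}\right) \left(-117\right) + 82 = \frac{4104243}{20} + 82 = \frac{4105883}{20}$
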